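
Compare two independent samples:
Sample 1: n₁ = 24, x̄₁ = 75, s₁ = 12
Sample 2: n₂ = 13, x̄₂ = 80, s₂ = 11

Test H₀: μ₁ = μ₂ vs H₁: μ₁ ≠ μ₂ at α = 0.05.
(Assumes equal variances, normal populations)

Pooled variance: s²_p = [23×12² + 12×11²]/(35) = 136.1143
s_p = 11.6668
SE = s_p×√(1/n₁ + 1/n₂) = 11.6668×√(1/24 + 1/13) = 4.0177
t = (x̄₁ - x̄₂)/SE = (75 - 80)/4.0177 = -1.2445
df = 35, t-critical = ±2.030
Decision: fail to reject H₀

Answer: t = -1.2445, fail to reject H₀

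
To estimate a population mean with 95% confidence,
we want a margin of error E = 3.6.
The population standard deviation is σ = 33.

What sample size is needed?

Answer: n = 323

Derivation:
z_0.025 = 1.960
n = (z×σ/E)² = (1.960×33/3.6)²
n = 322.8011
Round up: n = 323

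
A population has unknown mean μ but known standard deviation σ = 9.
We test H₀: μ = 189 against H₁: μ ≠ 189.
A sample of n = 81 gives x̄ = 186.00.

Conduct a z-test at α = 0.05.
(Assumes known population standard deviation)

Standard error: SE = σ/√n = 9/√81 = 1.0000
z-statistic: z = (x̄ - μ₀)/SE = (186.00 - 189)/1.0000 = -3.0000
Critical value: ±1.960
p-value = 0.0027
Decision: reject H₀

Answer: z = -3.0000, reject H₀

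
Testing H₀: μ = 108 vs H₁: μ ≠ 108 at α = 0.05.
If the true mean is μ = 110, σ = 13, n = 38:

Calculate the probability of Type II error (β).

Answer: β ≈ 0.8423

Derivation:
SE = σ/√n = 13/√38 = 2.1089
Critical values: μ₀ ± z_0.025×SE = 108 ± 1.960×2.1089
Acceptance region: (103.8666, 112.1334)
Under H₁ (μ = 110): z_high = (112.1334 - 110)/2.1089 = 1.0116, z_low = (103.8666 - 110)/2.1089 = -2.9083
β = P(not reject | H₁) = Φ(1.0116) - Φ(-2.9083) ≈ 0.8423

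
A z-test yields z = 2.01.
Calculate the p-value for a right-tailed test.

For z = 2.01:
p = P(Z > 2.01) = 1 - Φ(2.01) = 0.0222

Answer: p-value ≈ 0.0222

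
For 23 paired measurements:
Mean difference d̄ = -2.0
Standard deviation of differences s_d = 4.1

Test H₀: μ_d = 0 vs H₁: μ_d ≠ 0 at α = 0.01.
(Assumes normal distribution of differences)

Answer: t = -2.3395, fail to reject H₀

Derivation:
df = n - 1 = 22
SE = s_d/√n = 4.1/√23 = 0.8549
t = d̄/SE = -2.0/0.8549 = -2.3395
Critical value: t_{0.005,22} = ±2.819
p-value ≈ 0.0288
Decision: fail to reject H₀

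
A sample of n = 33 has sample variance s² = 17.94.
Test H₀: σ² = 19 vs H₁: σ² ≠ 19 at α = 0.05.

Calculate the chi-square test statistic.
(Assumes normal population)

df = n - 1 = 32
χ² = (n-1)s²/σ₀² = 32×17.94/19 = 30.2147
Critical values: χ²_{0.975,32} = 18.291, χ²_{0.025,32} = 49.480
Rejection region: χ² < 18.291 or χ² > 49.480
Decision: fail to reject H₀

Answer: χ² = 30.2147, fail to reject H₀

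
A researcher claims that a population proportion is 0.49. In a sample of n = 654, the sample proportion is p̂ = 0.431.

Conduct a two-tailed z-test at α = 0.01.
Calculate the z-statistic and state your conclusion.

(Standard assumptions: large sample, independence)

H₀: p = 0.49, H₁: p ≠ 0.49
Standard error: SE = √(p₀(1-p₀)/n) = √(0.49×0.51/654) = 0.019548
z-statistic: z = (p̂ - p₀)/SE = (0.431 - 0.49)/0.019548 = -3.0182
Critical value: z_0.005 = ±2.576
p-value = 0.0025
Decision: reject H₀ at α = 0.01

Answer: z = -3.0182, reject H₀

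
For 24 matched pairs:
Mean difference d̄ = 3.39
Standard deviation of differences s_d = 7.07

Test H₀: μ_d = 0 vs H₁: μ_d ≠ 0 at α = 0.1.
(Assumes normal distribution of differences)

df = n - 1 = 23
SE = s_d/√n = 7.07/√24 = 1.4432
t = d̄/SE = 3.39/1.4432 = 2.3489
Critical value: t_{0.05,23} = ±1.714
p-value ≈ 0.0278
Decision: reject H₀

Answer: t = 2.3489, reject H₀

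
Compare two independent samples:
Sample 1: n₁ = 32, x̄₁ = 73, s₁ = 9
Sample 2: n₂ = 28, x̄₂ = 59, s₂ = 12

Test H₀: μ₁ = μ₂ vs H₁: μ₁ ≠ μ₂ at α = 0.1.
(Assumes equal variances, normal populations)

Answer: t = 5.1507, reject H₀

Derivation:
Pooled variance: s²_p = [31×9² + 27×12²]/(58) = 110.3276
s_p = 10.5037
SE = s_p×√(1/n₁ + 1/n₂) = 10.5037×√(1/32 + 1/28) = 2.7181
t = (x̄₁ - x̄₂)/SE = (73 - 59)/2.7181 = 5.1507
df = 58, t-critical = ±1.672
Decision: reject H₀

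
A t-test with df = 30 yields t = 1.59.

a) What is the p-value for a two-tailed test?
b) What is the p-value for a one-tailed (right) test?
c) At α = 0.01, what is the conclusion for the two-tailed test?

Using t-distribution with df = 30:
a) Two-tailed: p = 2×P(T > 1.59) = 0.1223
b) One-tailed: p = P(T > 1.59) = 0.0612
c) 0.1223 ≥ 0.01, fail to reject H₀

Answer: a) 0.1223, b) 0.0612, c) fail to reject H₀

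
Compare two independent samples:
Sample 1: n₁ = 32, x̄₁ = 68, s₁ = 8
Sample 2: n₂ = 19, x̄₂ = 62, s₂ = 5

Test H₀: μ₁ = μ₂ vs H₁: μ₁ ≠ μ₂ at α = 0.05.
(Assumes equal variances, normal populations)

Answer: t = 2.9394, reject H₀

Derivation:
Pooled variance: s²_p = [31×8² + 18×5²]/(49) = 49.6735
s_p = 7.0479
SE = s_p×√(1/n₁ + 1/n₂) = 7.0479×√(1/32 + 1/19) = 2.0412
t = (x̄₁ - x̄₂)/SE = (68 - 62)/2.0412 = 2.9394
df = 49, t-critical = ±2.010
Decision: reject H₀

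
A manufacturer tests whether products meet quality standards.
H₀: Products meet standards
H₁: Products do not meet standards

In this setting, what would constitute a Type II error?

Type I error (α): Rejecting H₀ when H₀ is true
Type II error (β): Failing to reject H₀ when H₁ is true

Answer: Accepting products as meeting standards when they don't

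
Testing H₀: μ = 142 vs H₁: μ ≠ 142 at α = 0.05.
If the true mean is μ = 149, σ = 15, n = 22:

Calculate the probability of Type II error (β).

SE = σ/√n = 15/√22 = 3.1980
Critical values: μ₀ ± z_0.025×SE = 142 ± 1.960×3.1980
Acceptance region: (135.7319, 148.2681)
Under H₁ (μ = 149): z_high = (148.2681 - 149)/3.1980 = -0.2289, z_low = (135.7319 - 149)/3.1980 = -4.1489
β = P(not reject | H₁) = Φ(-0.2289) - Φ(-4.1489) ≈ 0.4095

Answer: β ≈ 0.4095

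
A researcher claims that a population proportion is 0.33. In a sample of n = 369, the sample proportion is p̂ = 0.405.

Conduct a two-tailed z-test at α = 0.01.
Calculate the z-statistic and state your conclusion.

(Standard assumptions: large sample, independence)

H₀: p = 0.33, H₁: p ≠ 0.33
Standard error: SE = √(p₀(1-p₀)/n) = √(0.33×0.67/369) = 0.024478
z-statistic: z = (p̂ - p₀)/SE = (0.405 - 0.33)/0.024478 = 3.0640
Critical value: z_0.005 = ±2.576
p-value = 0.0022
Decision: reject H₀ at α = 0.01

Answer: z = 3.0640, reject H₀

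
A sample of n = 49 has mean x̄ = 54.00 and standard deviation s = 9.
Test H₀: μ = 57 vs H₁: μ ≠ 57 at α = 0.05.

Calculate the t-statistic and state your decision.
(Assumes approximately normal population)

Answer: t = -2.3334, reject H₀

Derivation:
df = n - 1 = 48
SE = s/√n = 9/√49 = 1.2857
t = (x̄ - μ₀)/SE = (54.00 - 57)/1.2857 = -2.3334
Critical value: t_{0.025,48} = ±2.011
p-value ≈ 0.0239
Decision: reject H₀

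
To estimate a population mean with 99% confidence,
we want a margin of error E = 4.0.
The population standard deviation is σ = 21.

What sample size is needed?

z_0.005 = 2.576
n = (z×σ/E)² = (2.576×21/4.0)²
n = 182.8986
Round up: n = 183

Answer: n = 183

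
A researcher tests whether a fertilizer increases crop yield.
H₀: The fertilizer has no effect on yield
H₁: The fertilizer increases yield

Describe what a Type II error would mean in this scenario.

Type I error: rejecting H₀ when it is actually true (false positive).
Type II error: failing to reject H₀ when H₁ is actually true (false negative).

Answer: Failing to recommend an effective fertilizer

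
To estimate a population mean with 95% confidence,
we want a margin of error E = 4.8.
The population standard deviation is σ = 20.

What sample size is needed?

z_0.025 = 1.960
n = (z×σ/E)² = (1.960×20/4.8)²
n = 66.6944
Round up: n = 67

Answer: n = 67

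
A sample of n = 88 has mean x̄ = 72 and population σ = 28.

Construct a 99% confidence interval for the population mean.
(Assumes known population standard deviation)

Answer: (64.3112, 79.6888)

Derivation:
Confidence level: 99%, α = 0.01
z_0.005 = 2.576
SE = σ/√n = 28/√88 = 2.9848
Margin of error = 2.576 × 2.9848 = 7.6888
CI: x̄ ± margin = 72 ± 7.6888
CI: (64.3112, 79.6888)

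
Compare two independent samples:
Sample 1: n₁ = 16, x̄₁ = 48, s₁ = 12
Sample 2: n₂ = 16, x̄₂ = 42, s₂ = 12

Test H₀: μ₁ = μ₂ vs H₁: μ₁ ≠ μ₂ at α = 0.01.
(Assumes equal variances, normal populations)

Answer: t = 1.4142, fail to reject H₀

Derivation:
Pooled variance: s²_p = [15×12² + 15×12²]/(30) = 144.0000
s_p = 12.0000
SE = s_p×√(1/n₁ + 1/n₂) = 12.0000×√(1/16 + 1/16) = 4.2426
t = (x̄₁ - x̄₂)/SE = (48 - 42)/4.2426 = 1.4142
df = 30, t-critical = ±2.750
Decision: fail to reject H₀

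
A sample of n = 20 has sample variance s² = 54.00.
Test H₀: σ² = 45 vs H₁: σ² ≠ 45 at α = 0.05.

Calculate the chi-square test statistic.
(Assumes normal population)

df = n - 1 = 19
χ² = (n-1)s²/σ₀² = 19×54.00/45 = 22.8000
Critical values: χ²_{0.975,19} = 8.907, χ²_{0.025,19} = 32.852
Rejection region: χ² < 8.907 or χ² > 32.852
Decision: fail to reject H₀

Answer: χ² = 22.8000, fail to reject H₀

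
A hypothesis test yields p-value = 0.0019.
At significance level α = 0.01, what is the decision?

Answer: reject H₀

Derivation:
Compare p-value to α:
0.0019 < 0.01
Decision: reject H₀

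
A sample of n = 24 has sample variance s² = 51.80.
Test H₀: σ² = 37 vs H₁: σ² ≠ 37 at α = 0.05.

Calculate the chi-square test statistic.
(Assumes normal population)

df = n - 1 = 23
χ² = (n-1)s²/σ₀² = 23×51.80/37 = 32.2000
Critical values: χ²_{0.975,23} = 11.689, χ²_{0.025,23} = 38.076
Rejection region: χ² < 11.689 or χ² > 38.076
Decision: fail to reject H₀

Answer: χ² = 32.2000, fail to reject H₀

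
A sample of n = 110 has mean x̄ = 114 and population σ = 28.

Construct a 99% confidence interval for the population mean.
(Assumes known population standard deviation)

Confidence level: 99%, α = 0.01
z_0.005 = 2.576
SE = σ/√n = 28/√110 = 2.6697
Margin of error = 2.576 × 2.6697 = 6.8771
CI: x̄ ± margin = 114 ± 6.8771
CI: (107.1229, 120.8771)

Answer: (107.1229, 120.8771)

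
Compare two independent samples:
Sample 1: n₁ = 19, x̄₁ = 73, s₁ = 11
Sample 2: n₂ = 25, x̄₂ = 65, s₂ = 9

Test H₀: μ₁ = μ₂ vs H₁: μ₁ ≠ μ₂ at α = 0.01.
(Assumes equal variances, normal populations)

Pooled variance: s²_p = [18×11² + 24×9²]/(42) = 98.1429
s_p = 9.9067
SE = s_p×√(1/n₁ + 1/n₂) = 9.9067×√(1/19 + 1/25) = 3.0151
t = (x̄₁ - x̄₂)/SE = (73 - 65)/3.0151 = 2.6533
df = 42, t-critical = ±2.698
Decision: fail to reject H₀

Answer: t = 2.6533, fail to reject H₀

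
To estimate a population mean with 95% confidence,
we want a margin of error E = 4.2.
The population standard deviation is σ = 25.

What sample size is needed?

z_0.025 = 1.960
n = (z×σ/E)² = (1.960×25/4.2)²
n = 136.1111
Round up: n = 137

Answer: n = 137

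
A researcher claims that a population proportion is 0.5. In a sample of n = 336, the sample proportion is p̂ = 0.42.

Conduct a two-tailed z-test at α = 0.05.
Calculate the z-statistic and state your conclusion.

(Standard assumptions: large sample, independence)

Answer: z = -2.9329, reject H₀

Derivation:
H₀: p = 0.5, H₁: p ≠ 0.5
Standard error: SE = √(p₀(1-p₀)/n) = √(0.5×0.5/336) = 0.027277
z-statistic: z = (p̂ - p₀)/SE = (0.42 - 0.5)/0.027277 = -2.9329
Critical value: z_0.025 = ±1.960
p-value = 0.0034
Decision: reject H₀ at α = 0.05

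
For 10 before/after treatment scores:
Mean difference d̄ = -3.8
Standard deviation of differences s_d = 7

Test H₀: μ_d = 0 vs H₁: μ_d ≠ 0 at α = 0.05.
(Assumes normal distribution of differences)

Answer: t = -1.7167, fail to reject H₀

Derivation:
df = n - 1 = 9
SE = s_d/√n = 7/√10 = 2.2136
t = d̄/SE = -3.8/2.2136 = -1.7167
Critical value: t_{0.025,9} = ±2.262
p-value ≈ 0.1202
Decision: fail to reject H₀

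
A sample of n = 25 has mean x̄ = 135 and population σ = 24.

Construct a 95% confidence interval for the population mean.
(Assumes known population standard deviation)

Answer: (125.5920, 144.4080)

Derivation:
Confidence level: 95%, α = 0.05
z_0.025 = 1.960
SE = σ/√n = 24/√25 = 4.8000
Margin of error = 1.960 × 4.8000 = 9.4080
CI: x̄ ± margin = 135 ± 9.4080
CI: (125.5920, 144.4080)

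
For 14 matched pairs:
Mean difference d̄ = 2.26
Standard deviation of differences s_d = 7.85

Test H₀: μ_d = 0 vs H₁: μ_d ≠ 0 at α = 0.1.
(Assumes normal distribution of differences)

Answer: t = 1.0772, fail to reject H₀

Derivation:
df = n - 1 = 13
SE = s_d/√n = 7.85/√14 = 2.0980
t = d̄/SE = 2.26/2.0980 = 1.0772
Critical value: t_{0.05,13} = ±1.771
p-value ≈ 0.3010
Decision: fail to reject H₀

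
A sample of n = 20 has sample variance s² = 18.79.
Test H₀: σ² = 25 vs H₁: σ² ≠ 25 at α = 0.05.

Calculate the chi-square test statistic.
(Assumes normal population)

df = n - 1 = 19
χ² = (n-1)s²/σ₀² = 19×18.79/25 = 14.2804
Critical values: χ²_{0.975,19} = 8.907, χ²_{0.025,19} = 32.852
Rejection region: χ² < 8.907 or χ² > 32.852
Decision: fail to reject H₀

Answer: χ² = 14.2804, fail to reject H₀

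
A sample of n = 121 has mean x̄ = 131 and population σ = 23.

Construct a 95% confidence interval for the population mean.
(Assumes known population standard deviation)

Answer: (126.9018, 135.0982)

Derivation:
Confidence level: 95%, α = 0.05
z_0.025 = 1.960
SE = σ/√n = 23/√121 = 2.0909
Margin of error = 1.960 × 2.0909 = 4.0982
CI: x̄ ± margin = 131 ± 4.0982
CI: (126.9018, 135.0982)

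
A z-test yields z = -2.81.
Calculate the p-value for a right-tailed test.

Answer: p-value ≈ 0.9975

Derivation:
For z = -2.81:
p = P(Z > -2.81) = 1 - Φ(-2.81) = 0.9975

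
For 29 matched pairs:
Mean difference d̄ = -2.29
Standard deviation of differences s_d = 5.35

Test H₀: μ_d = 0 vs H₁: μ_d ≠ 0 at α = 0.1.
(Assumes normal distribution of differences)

Answer: t = -2.3050, reject H₀

Derivation:
df = n - 1 = 28
SE = s_d/√n = 5.35/√29 = 0.9935
t = d̄/SE = -2.29/0.9935 = -2.3050
Critical value: t_{0.05,28} = ±1.701
p-value ≈ 0.0288
Decision: reject H₀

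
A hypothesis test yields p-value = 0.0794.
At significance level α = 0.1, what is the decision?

Answer: reject H₀

Derivation:
Compare p-value to α:
0.0794 < 0.1
Decision: reject H₀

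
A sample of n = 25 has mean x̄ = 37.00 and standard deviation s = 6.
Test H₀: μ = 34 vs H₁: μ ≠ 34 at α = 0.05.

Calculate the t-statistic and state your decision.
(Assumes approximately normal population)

df = n - 1 = 24
SE = s/√n = 6/√25 = 1.2000
t = (x̄ - μ₀)/SE = (37.00 - 34)/1.2000 = 2.5000
Critical value: t_{0.025,24} = ±2.064
p-value ≈ 0.0197
Decision: reject H₀

Answer: t = 2.5000, reject H₀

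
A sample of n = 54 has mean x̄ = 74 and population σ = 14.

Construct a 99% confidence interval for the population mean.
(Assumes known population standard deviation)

Confidence level: 99%, α = 0.01
z_0.005 = 2.576
SE = σ/√n = 14/√54 = 1.9052
Margin of error = 2.576 × 1.9052 = 4.9078
CI: x̄ ± margin = 74 ± 4.9078
CI: (69.0922, 78.9078)

Answer: (69.0922, 78.9078)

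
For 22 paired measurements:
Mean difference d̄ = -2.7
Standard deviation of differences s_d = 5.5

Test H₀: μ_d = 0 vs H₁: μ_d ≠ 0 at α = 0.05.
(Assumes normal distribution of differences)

Answer: t = -2.3026, reject H₀

Derivation:
df = n - 1 = 21
SE = s_d/√n = 5.5/√22 = 1.1726
t = d̄/SE = -2.7/1.1726 = -2.3026
Critical value: t_{0.025,21} = ±2.080
p-value ≈ 0.0316
Decision: reject H₀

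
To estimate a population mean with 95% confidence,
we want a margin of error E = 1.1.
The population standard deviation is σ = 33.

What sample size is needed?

Answer: n = 3458

Derivation:
z_0.025 = 1.960
n = (z×σ/E)² = (1.960×33/1.1)²
n = 3457.4400
Round up: n = 3458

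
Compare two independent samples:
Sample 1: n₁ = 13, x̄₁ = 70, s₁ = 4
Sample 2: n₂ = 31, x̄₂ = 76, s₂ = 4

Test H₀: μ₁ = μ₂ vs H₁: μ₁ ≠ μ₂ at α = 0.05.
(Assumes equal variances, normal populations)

Answer: t = -4.5396, reject H₀

Derivation:
Pooled variance: s²_p = [12×4² + 30×4²]/(42) = 16.0000
s_p = 4.0000
SE = s_p×√(1/n₁ + 1/n₂) = 4.0000×√(1/13 + 1/31) = 1.3217
t = (x̄₁ - x̄₂)/SE = (70 - 76)/1.3217 = -4.5396
df = 42, t-critical = ±2.018
Decision: reject H₀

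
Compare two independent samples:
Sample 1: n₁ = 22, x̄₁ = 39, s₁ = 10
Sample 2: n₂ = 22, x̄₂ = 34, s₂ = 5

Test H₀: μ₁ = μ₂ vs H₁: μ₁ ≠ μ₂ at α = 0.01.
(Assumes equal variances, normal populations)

Pooled variance: s²_p = [21×10² + 21×5²]/(42) = 62.5000
s_p = 7.9057
SE = s_p×√(1/n₁ + 1/n₂) = 7.9057×√(1/22 + 1/22) = 2.3837
t = (x̄₁ - x̄₂)/SE = (39 - 34)/2.3837 = 2.0976
df = 42, t-critical = ±2.698
Decision: fail to reject H₀

Answer: t = 2.0976, fail to reject H₀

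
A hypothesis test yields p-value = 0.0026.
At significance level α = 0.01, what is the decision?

Answer: reject H₀

Derivation:
Compare p-value to α:
0.0026 < 0.01
Decision: reject H₀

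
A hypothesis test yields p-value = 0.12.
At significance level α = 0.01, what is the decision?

Compare p-value to α:
0.12 ≥ 0.01
Decision: fail to reject H₀

Answer: fail to reject H₀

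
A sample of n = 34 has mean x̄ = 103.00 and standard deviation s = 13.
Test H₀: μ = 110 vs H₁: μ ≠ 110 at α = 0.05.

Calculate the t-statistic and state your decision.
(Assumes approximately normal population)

Answer: t = -3.1397, reject H₀

Derivation:
df = n - 1 = 33
SE = s/√n = 13/√34 = 2.2295
t = (x̄ - μ₀)/SE = (103.00 - 110)/2.2295 = -3.1397
Critical value: t_{0.025,33} = ±2.035
p-value ≈ 0.0036
Decision: reject H₀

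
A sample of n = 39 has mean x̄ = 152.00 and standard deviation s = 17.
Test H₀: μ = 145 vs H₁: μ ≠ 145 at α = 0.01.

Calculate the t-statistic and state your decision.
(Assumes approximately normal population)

Answer: t = 2.5714, fail to reject H₀

Derivation:
df = n - 1 = 38
SE = s/√n = 17/√39 = 2.7222
t = (x̄ - μ₀)/SE = (152.00 - 145)/2.7222 = 2.5714
Critical value: t_{0.005,38} = ±2.712
p-value ≈ 0.0142
Decision: fail to reject H₀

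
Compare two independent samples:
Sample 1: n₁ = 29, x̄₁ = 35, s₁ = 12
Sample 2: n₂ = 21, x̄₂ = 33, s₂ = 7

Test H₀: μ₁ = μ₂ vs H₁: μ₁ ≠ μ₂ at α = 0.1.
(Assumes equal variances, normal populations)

Answer: t = 0.6831, fail to reject H₀

Derivation:
Pooled variance: s²_p = [28×12² + 20×7²]/(48) = 104.4167
s_p = 10.2184
SE = s_p×√(1/n₁ + 1/n₂) = 10.2184×√(1/29 + 1/21) = 2.9279
t = (x̄₁ - x̄₂)/SE = (35 - 33)/2.9279 = 0.6831
df = 48, t-critical = ±1.677
Decision: fail to reject H₀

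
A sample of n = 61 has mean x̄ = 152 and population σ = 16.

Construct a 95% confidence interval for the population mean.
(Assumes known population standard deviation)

Confidence level: 95%, α = 0.05
z_0.025 = 1.960
SE = σ/√n = 16/√61 = 2.0486
Margin of error = 1.960 × 2.0486 = 4.0153
CI: x̄ ± margin = 152 ± 4.0153
CI: (147.9847, 156.0153)

Answer: (147.9847, 156.0153)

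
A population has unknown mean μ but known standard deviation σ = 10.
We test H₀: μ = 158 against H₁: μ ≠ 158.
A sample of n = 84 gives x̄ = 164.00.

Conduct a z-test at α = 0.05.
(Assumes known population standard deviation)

Standard error: SE = σ/√n = 10/√84 = 1.0911
z-statistic: z = (x̄ - μ₀)/SE = (164.00 - 158)/1.0911 = 5.4990
Critical value: ±1.960
p-value < 0.0001
Decision: reject H₀

Answer: z = 5.4990, reject H₀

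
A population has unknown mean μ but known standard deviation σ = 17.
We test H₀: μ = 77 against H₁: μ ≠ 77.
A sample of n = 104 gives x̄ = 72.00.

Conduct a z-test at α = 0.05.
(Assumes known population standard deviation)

Standard error: SE = σ/√n = 17/√104 = 1.6670
z-statistic: z = (x̄ - μ₀)/SE = (72.00 - 77)/1.6670 = -2.9994
Critical value: ±1.960
p-value = 0.0027
Decision: reject H₀

Answer: z = -2.9994, reject H₀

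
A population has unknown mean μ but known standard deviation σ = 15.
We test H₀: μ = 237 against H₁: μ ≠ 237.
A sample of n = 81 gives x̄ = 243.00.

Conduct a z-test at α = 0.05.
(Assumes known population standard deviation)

Answer: z = 3.5999, reject H₀

Derivation:
Standard error: SE = σ/√n = 15/√81 = 1.6667
z-statistic: z = (x̄ - μ₀)/SE = (243.00 - 237)/1.6667 = 3.5999
Critical value: ±1.960
p-value = 0.0003
Decision: reject H₀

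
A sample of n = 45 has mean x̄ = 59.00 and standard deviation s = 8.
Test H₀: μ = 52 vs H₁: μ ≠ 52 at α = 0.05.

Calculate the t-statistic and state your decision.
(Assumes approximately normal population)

df = n - 1 = 44
SE = s/√n = 8/√45 = 1.1926
t = (x̄ - μ₀)/SE = (59.00 - 52)/1.1926 = 5.8695
Critical value: t_{0.025,44} = ±2.015
p-value < 0.0001
Decision: reject H₀

Answer: t = 5.8695, reject H₀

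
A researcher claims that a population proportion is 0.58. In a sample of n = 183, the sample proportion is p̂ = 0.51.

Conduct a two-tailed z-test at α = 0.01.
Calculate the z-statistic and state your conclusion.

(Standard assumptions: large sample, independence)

Answer: z = -1.9186, fail to reject H₀

Derivation:
H₀: p = 0.58, H₁: p ≠ 0.58
Standard error: SE = √(p₀(1-p₀)/n) = √(0.58×0.42/183) = 0.036485
z-statistic: z = (p̂ - p₀)/SE = (0.51 - 0.58)/0.036485 = -1.9186
Critical value: z_0.005 = ±2.576
p-value = 0.0550
Decision: fail to reject H₀ at α = 0.01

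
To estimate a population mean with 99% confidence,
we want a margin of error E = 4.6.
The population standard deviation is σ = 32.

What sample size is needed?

z_0.005 = 2.576
n = (z×σ/E)² = (2.576×32/4.6)²
n = 321.1264
Round up: n = 322

Answer: n = 322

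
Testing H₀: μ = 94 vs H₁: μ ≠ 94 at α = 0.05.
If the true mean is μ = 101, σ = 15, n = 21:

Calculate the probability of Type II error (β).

SE = σ/√n = 15/√21 = 3.2733
Critical values: μ₀ ± z_0.025×SE = 94 ± 1.960×3.2733
Acceptance region: (87.5843, 100.4157)
Under H₁ (μ = 101): z_high = (100.4157 - 101)/3.2733 = -0.1785, z_low = (87.5843 - 101)/3.2733 = -4.0985
β = P(not reject | H₁) = Φ(-0.1785) - Φ(-4.0985) ≈ 0.4291

Answer: β ≈ 0.4291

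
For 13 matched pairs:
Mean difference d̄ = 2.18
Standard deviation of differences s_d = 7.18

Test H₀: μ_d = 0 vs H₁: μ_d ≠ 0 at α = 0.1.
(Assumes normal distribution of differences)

Answer: t = 1.0947, fail to reject H₀

Derivation:
df = n - 1 = 12
SE = s_d/√n = 7.18/√13 = 1.9914
t = d̄/SE = 2.18/1.9914 = 1.0947
Critical value: t_{0.05,12} = ±1.782
p-value ≈ 0.2951
Decision: fail to reject H₀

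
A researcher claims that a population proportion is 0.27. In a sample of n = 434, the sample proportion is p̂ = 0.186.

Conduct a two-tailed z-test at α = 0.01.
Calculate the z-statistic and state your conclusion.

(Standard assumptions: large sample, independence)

H₀: p = 0.27, H₁: p ≠ 0.27
Standard error: SE = √(p₀(1-p₀)/n) = √(0.27×0.73/434) = 0.021311
z-statistic: z = (p̂ - p₀)/SE = (0.186 - 0.27)/0.021311 = -3.9416
Critical value: z_0.005 = ±2.576
p-value = 0.0001
Decision: reject H₀ at α = 0.01

Answer: z = -3.9416, reject H₀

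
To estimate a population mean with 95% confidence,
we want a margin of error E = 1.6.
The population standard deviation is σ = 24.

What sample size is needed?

Answer: n = 865

Derivation:
z_0.025 = 1.960
n = (z×σ/E)² = (1.960×24/1.6)²
n = 864.3600
Round up: n = 865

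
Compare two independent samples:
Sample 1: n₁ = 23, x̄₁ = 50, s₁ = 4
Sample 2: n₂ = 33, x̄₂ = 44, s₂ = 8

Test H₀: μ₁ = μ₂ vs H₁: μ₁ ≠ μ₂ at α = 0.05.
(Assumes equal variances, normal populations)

Pooled variance: s²_p = [22×4² + 32×8²]/(54) = 44.4444
s_p = 6.6667
SE = s_p×√(1/n₁ + 1/n₂) = 6.6667×√(1/23 + 1/33) = 1.8109
t = (x̄₁ - x̄₂)/SE = (50 - 44)/1.8109 = 3.3133
df = 54, t-critical = ±2.005
Decision: reject H₀

Answer: t = 3.3133, reject H₀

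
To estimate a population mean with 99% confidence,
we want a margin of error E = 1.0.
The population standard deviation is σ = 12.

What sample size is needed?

Answer: n = 956

Derivation:
z_0.005 = 2.576
n = (z×σ/E)² = (2.576×12/1.0)²
n = 955.5517
Round up: n = 956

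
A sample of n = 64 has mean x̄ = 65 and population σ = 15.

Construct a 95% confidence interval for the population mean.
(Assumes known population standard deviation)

Answer: (61.3250, 68.6750)

Derivation:
Confidence level: 95%, α = 0.05
z_0.025 = 1.960
SE = σ/√n = 15/√64 = 1.8750
Margin of error = 1.960 × 1.8750 = 3.6750
CI: x̄ ± margin = 65 ± 3.6750
CI: (61.3250, 68.6750)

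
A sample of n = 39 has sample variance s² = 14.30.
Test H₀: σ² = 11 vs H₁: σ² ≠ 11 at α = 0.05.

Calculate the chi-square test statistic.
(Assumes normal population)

Answer: χ² = 49.4000, fail to reject H₀

Derivation:
df = n - 1 = 38
χ² = (n-1)s²/σ₀² = 38×14.30/11 = 49.4000
Critical values: χ²_{0.975,38} = 22.878, χ²_{0.025,38} = 56.896
Rejection region: χ² < 22.878 or χ² > 56.896
Decision: fail to reject H₀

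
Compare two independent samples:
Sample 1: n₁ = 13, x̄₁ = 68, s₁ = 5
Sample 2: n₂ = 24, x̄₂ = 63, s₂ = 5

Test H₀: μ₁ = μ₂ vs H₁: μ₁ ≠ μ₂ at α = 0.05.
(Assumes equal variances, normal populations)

Pooled variance: s²_p = [12×5² + 23×5²]/(35) = 25.0000
s_p = 5.0000
SE = s_p×√(1/n₁ + 1/n₂) = 5.0000×√(1/13 + 1/24) = 1.7218
t = (x̄₁ - x̄₂)/SE = (68 - 63)/1.7218 = 2.9039
df = 35, t-critical = ±2.030
Decision: reject H₀

Answer: t = 2.9039, reject H₀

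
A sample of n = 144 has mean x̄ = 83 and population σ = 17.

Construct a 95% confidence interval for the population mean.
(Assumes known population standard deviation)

Answer: (80.2233, 85.7767)

Derivation:
Confidence level: 95%, α = 0.05
z_0.025 = 1.960
SE = σ/√n = 17/√144 = 1.4167
Margin of error = 1.960 × 1.4167 = 2.7767
CI: x̄ ± margin = 83 ± 2.7767
CI: (80.2233, 85.7767)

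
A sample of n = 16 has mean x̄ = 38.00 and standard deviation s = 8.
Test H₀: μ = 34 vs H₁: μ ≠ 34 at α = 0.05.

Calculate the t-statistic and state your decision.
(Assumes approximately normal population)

df = n - 1 = 15
SE = s/√n = 8/√16 = 2.0000
t = (x̄ - μ₀)/SE = (38.00 - 34)/2.0000 = 2.0000
Critical value: t_{0.025,15} = ±2.131
p-value ≈ 0.0639
Decision: fail to reject H₀

Answer: t = 2.0000, fail to reject H₀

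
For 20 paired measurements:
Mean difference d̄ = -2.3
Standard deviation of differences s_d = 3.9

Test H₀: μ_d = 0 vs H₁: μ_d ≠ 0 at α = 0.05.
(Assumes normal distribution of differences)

df = n - 1 = 19
SE = s_d/√n = 3.9/√20 = 0.8721
t = d̄/SE = -2.3/0.8721 = -2.6373
Critical value: t_{0.025,19} = ±2.093
p-value ≈ 0.0162
Decision: reject H₀

Answer: t = -2.6373, reject H₀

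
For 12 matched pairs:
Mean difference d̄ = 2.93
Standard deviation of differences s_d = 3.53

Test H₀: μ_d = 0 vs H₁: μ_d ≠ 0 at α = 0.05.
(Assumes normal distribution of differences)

df = n - 1 = 11
SE = s_d/√n = 3.53/√12 = 1.0190
t = d̄/SE = 2.93/1.0190 = 2.8754
Critical value: t_{0.025,11} = ±2.201
p-value ≈ 0.0151
Decision: reject H₀

Answer: t = 2.8754, reject H₀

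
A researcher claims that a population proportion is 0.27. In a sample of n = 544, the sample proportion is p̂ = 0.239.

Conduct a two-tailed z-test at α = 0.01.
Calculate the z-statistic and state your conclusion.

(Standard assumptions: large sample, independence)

H₀: p = 0.27, H₁: p ≠ 0.27
Standard error: SE = √(p₀(1-p₀)/n) = √(0.27×0.73/544) = 0.019035
z-statistic: z = (p̂ - p₀)/SE = (0.239 - 0.27)/0.019035 = -1.6286
Critical value: z_0.005 = ±2.576
p-value = 0.1034
Decision: fail to reject H₀ at α = 0.01

Answer: z = -1.6286, fail to reject H₀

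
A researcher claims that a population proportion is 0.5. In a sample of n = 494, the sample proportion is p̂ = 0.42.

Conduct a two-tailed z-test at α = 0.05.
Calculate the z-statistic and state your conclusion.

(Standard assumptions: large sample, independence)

H₀: p = 0.5, H₁: p ≠ 0.5
Standard error: SE = √(p₀(1-p₀)/n) = √(0.5×0.5/494) = 0.022496
z-statistic: z = (p̂ - p₀)/SE = (0.42 - 0.5)/0.022496 = -3.5562
Critical value: z_0.025 = ±1.960
p-value = 0.0004
Decision: reject H₀ at α = 0.05

Answer: z = -3.5562, reject H₀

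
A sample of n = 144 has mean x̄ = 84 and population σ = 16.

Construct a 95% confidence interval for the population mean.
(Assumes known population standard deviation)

Answer: (81.3867, 86.6133)

Derivation:
Confidence level: 95%, α = 0.05
z_0.025 = 1.960
SE = σ/√n = 16/√144 = 1.3333
Margin of error = 1.960 × 1.3333 = 2.6133
CI: x̄ ± margin = 84 ± 2.6133
CI: (81.3867, 86.6133)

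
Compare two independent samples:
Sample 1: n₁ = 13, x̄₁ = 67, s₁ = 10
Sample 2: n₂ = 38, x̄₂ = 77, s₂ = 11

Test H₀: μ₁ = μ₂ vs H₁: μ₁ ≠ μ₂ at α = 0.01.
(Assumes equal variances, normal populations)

Pooled variance: s²_p = [12×10² + 37×11²]/(49) = 115.8571
s_p = 10.7637
SE = s_p×√(1/n₁ + 1/n₂) = 10.7637×√(1/13 + 1/38) = 3.4585
t = (x̄₁ - x̄₂)/SE = (67 - 77)/3.4585 = -2.8914
df = 49, t-critical = ±2.680
Decision: reject H₀

Answer: t = -2.8914, reject H₀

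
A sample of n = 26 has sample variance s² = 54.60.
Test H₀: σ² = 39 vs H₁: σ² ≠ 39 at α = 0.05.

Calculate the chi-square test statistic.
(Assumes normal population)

df = n - 1 = 25
χ² = (n-1)s²/σ₀² = 25×54.60/39 = 35.0000
Critical values: χ²_{0.975,25} = 13.120, χ²_{0.025,25} = 40.646
Rejection region: χ² < 13.120 or χ² > 40.646
Decision: fail to reject H₀

Answer: χ² = 35.0000, fail to reject H₀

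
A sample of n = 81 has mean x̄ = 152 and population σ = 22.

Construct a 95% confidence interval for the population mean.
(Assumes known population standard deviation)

Confidence level: 95%, α = 0.05
z_0.025 = 1.960
SE = σ/√n = 22/√81 = 2.4444
Margin of error = 1.960 × 2.4444 = 4.7910
CI: x̄ ± margin = 152 ± 4.7910
CI: (147.2090, 156.7910)

Answer: (147.2090, 156.7910)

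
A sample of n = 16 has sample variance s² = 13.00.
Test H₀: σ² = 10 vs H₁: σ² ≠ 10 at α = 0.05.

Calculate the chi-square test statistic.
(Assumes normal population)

Answer: χ² = 19.5000, fail to reject H₀

Derivation:
df = n - 1 = 15
χ² = (n-1)s²/σ₀² = 15×13.00/10 = 19.5000
Critical values: χ²_{0.975,15} = 6.262, χ²_{0.025,15} = 27.488
Rejection region: χ² < 6.262 or χ² > 27.488
Decision: fail to reject H₀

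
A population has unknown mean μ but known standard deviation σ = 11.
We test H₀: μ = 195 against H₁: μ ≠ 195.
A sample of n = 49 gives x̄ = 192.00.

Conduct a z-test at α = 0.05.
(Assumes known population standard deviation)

Standard error: SE = σ/√n = 11/√49 = 1.5714
z-statistic: z = (x̄ - μ₀)/SE = (192.00 - 195)/1.5714 = -1.9091
Critical value: ±1.960
p-value = 0.0562
Decision: fail to reject H₀

Answer: z = -1.9091, fail to reject H₀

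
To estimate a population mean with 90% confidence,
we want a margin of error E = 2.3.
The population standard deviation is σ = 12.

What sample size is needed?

Answer: n = 74

Derivation:
z_0.05 = 1.645
n = (z×σ/E)² = (1.645×12/2.3)²
n = 73.6612
Round up: n = 74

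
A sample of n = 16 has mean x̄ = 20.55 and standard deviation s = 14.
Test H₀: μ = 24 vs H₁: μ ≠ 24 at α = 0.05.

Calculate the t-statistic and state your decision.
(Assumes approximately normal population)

Answer: t = -0.9857, fail to reject H₀

Derivation:
df = n - 1 = 15
SE = s/√n = 14/√16 = 3.5000
t = (x̄ - μ₀)/SE = (20.55 - 24)/3.5000 = -0.9857
Critical value: t_{0.025,15} = ±2.131
p-value ≈ 0.3399
Decision: fail to reject H₀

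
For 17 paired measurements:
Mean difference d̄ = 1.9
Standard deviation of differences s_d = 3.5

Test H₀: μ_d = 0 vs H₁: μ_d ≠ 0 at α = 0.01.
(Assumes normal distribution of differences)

Answer: t = 2.2382, fail to reject H₀

Derivation:
df = n - 1 = 16
SE = s_d/√n = 3.5/√17 = 0.8489
t = d̄/SE = 1.9/0.8489 = 2.2382
Critical value: t_{0.005,16} = ±2.921
p-value ≈ 0.0398
Decision: fail to reject H₀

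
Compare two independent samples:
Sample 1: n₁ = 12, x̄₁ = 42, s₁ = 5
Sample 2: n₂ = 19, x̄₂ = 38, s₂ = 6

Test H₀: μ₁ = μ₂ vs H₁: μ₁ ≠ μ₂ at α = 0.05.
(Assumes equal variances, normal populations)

Answer: t = 1.9228, fail to reject H₀

Derivation:
Pooled variance: s²_p = [11×5² + 18×6²]/(29) = 31.8276
s_p = 5.6416
SE = s_p×√(1/n₁ + 1/n₂) = 5.6416×√(1/12 + 1/19) = 2.0803
t = (x̄₁ - x̄₂)/SE = (42 - 38)/2.0803 = 1.9228
df = 29, t-critical = ±2.045
Decision: fail to reject H₀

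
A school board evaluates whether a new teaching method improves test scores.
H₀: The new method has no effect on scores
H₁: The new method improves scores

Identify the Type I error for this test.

A Type I error (probability α) occurs when we reject a true H₀.
A Type II error (probability β) occurs when we fail to reject a false H₀.

Answer: Concluding the new method improves scores when it actually doesn't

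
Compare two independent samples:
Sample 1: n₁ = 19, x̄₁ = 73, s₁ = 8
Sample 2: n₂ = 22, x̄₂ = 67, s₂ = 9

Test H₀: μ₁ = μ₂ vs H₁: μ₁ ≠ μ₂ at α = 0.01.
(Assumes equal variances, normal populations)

Answer: t = 2.2399, fail to reject H₀

Derivation:
Pooled variance: s²_p = [18×8² + 21×9²]/(39) = 73.1538
s_p = 8.5530
SE = s_p×√(1/n₁ + 1/n₂) = 8.5530×√(1/19 + 1/22) = 2.6787
t = (x̄₁ - x̄₂)/SE = (73 - 67)/2.6787 = 2.2399
df = 39, t-critical = ±2.708
Decision: fail to reject H₀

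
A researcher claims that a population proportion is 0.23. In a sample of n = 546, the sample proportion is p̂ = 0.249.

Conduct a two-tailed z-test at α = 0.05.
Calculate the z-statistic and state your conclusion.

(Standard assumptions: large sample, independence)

H₀: p = 0.23, H₁: p ≠ 0.23
Standard error: SE = √(p₀(1-p₀)/n) = √(0.23×0.77/546) = 0.018010
z-statistic: z = (p̂ - p₀)/SE = (0.249 - 0.23)/0.018010 = 1.0550
Critical value: z_0.025 = ±1.960
p-value = 0.2914
Decision: fail to reject H₀ at α = 0.05

Answer: z = 1.0550, fail to reject H₀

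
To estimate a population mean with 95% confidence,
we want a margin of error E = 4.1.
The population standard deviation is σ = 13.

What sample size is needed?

Answer: n = 39

Derivation:
z_0.025 = 1.960
n = (z×σ/E)² = (1.960×13/4.1)²
n = 38.6217
Round up: n = 39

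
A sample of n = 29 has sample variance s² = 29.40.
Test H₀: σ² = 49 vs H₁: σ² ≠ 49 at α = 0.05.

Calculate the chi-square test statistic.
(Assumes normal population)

df = n - 1 = 28
χ² = (n-1)s²/σ₀² = 28×29.40/49 = 16.8000
Critical values: χ²_{0.975,28} = 15.308, χ²_{0.025,28} = 44.461
Rejection region: χ² < 15.308 or χ² > 44.461
Decision: fail to reject H₀

Answer: χ² = 16.8000, fail to reject H₀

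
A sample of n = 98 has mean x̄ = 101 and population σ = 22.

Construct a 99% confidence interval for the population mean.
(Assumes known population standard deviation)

Answer: (95.2754, 106.7246)

Derivation:
Confidence level: 99%, α = 0.01
z_0.005 = 2.576
SE = σ/√n = 22/√98 = 2.2223
Margin of error = 2.576 × 2.2223 = 5.7246
CI: x̄ ± margin = 101 ± 5.7246
CI: (95.2754, 106.7246)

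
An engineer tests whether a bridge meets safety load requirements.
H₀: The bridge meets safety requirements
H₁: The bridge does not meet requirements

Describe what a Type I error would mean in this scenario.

A Type I error (probability α) occurs when we reject a true H₀.
A Type II error (probability β) occurs when we fail to reject a false H₀.

Answer: Unnecessarily closing a safe bridge for repairs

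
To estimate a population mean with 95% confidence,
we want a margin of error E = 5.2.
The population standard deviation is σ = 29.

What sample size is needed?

z_0.025 = 1.960
n = (z×σ/E)² = (1.960×29/5.2)²
n = 119.4817
Round up: n = 120

Answer: n = 120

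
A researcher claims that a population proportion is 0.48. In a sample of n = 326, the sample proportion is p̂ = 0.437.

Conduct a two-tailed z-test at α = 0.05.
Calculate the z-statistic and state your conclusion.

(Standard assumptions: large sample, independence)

Answer: z = -1.5540, fail to reject H₀

Derivation:
H₀: p = 0.48, H₁: p ≠ 0.48
Standard error: SE = √(p₀(1-p₀)/n) = √(0.48×0.52/326) = 0.027670
z-statistic: z = (p̂ - p₀)/SE = (0.437 - 0.48)/0.027670 = -1.5540
Critical value: z_0.025 = ±1.960
p-value = 0.1202
Decision: fail to reject H₀ at α = 0.05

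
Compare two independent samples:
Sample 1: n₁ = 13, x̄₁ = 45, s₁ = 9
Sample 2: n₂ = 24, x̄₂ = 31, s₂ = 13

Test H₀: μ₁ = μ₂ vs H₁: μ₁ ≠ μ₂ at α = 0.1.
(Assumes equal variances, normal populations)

Pooled variance: s²_p = [12×9² + 23×13²]/(35) = 138.8286
s_p = 11.7826
SE = s_p×√(1/n₁ + 1/n₂) = 11.7826×√(1/13 + 1/24) = 4.0576
t = (x̄₁ - x̄₂)/SE = (45 - 31)/4.0576 = 3.4503
df = 35, t-critical = ±1.690
Decision: reject H₀

Answer: t = 3.4503, reject H₀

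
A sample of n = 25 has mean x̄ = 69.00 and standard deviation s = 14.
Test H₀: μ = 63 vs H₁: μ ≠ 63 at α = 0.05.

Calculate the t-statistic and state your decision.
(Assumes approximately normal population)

df = n - 1 = 24
SE = s/√n = 14/√25 = 2.8000
t = (x̄ - μ₀)/SE = (69.00 - 63)/2.8000 = 2.1429
Critical value: t_{0.025,24} = ±2.064
p-value ≈ 0.0425
Decision: reject H₀

Answer: t = 2.1429, reject H₀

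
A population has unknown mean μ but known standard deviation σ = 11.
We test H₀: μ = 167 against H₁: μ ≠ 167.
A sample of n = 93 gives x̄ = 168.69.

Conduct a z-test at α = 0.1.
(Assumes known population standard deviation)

Answer: z = 1.4817, fail to reject H₀

Derivation:
Standard error: SE = σ/√n = 11/√93 = 1.1406
z-statistic: z = (x̄ - μ₀)/SE = (168.69 - 167)/1.1406 = 1.4817
Critical value: ±1.645
p-value = 0.1384
Decision: fail to reject H₀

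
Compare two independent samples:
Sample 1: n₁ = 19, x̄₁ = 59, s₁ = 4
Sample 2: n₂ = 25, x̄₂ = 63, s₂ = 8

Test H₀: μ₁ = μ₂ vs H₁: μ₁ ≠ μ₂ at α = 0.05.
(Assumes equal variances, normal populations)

Pooled variance: s²_p = [18×4² + 24×8²]/(42) = 43.4286
s_p = 6.5900
SE = s_p×√(1/n₁ + 1/n₂) = 6.5900×√(1/19 + 1/25) = 2.0057
t = (x̄₁ - x̄₂)/SE = (59 - 63)/2.0057 = -1.9943
df = 42, t-critical = ±2.018
Decision: fail to reject H₀

Answer: t = -1.9943, fail to reject H₀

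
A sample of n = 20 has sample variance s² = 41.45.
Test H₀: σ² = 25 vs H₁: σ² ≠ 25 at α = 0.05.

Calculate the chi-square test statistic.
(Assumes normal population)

df = n - 1 = 19
χ² = (n-1)s²/σ₀² = 19×41.45/25 = 31.5020
Critical values: χ²_{0.975,19} = 8.907, χ²_{0.025,19} = 32.852
Rejection region: χ² < 8.907 or χ² > 32.852
Decision: fail to reject H₀

Answer: χ² = 31.5020, fail to reject H₀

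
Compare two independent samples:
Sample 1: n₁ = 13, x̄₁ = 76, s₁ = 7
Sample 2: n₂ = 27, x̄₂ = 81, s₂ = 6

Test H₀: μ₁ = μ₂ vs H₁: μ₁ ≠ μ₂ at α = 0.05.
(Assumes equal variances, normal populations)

Pooled variance: s²_p = [12×7² + 26×6²]/(38) = 40.1053
s_p = 6.3329
SE = s_p×√(1/n₁ + 1/n₂) = 6.3329×√(1/13 + 1/27) = 2.1379
t = (x̄₁ - x̄₂)/SE = (76 - 81)/2.1379 = -2.3387
df = 38, t-critical = ±2.024
Decision: reject H₀

Answer: t = -2.3387, reject H₀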